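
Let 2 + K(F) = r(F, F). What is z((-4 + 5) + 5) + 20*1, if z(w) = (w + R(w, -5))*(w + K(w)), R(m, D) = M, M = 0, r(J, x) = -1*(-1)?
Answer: 50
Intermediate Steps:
r(J, x) = 1
K(F) = -1 (K(F) = -2 + 1 = -1)
R(m, D) = 0
z(w) = w*(-1 + w) (z(w) = (w + 0)*(w - 1) = w*(-1 + w))
z((-4 + 5) + 5) + 20*1 = ((-4 + 5) + 5)*(-1 + ((-4 + 5) + 5)) + 20*1 = (1 + 5)*(-1 + (1 + 5)) + 20 = 6*(-1 + 6) + 20 = 6*5 + 20 = 30 + 20 = 50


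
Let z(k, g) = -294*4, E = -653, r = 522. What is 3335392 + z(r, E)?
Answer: 3334216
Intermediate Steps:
z(k, g) = -1176
3335392 + z(r, E) = 3335392 - 1176 = 3334216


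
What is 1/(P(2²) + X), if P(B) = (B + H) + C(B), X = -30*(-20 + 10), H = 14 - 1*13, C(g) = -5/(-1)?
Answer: 1/310 ≈ 0.0032258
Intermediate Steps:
C(g) = 5 (C(g) = -5*(-1) = 5)
H = 1 (H = 14 - 13 = 1)
X = 300 (X = -30*(-10) = 300)
P(B) = 6 + B (P(B) = (B + 1) + 5 = (1 + B) + 5 = 6 + B)
1/(P(2²) + X) = 1/((6 + 2²) + 300) = 1/((6 + 4) + 300) = 1/(10 + 300) = 1/310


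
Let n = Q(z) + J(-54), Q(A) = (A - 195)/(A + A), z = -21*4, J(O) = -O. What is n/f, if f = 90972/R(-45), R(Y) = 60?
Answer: 5195/141512 ≈ 0.036711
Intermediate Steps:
z = -84
f = 7581/5 (f = 90972/60 = 90972*(1/60) = 7581/5 ≈ 1516.2)
Q(A) = (-195 + A)/(2*A) (Q(A) = (-195 + A)/((2*A)) = (-195 + A)*(1/(2*A)) = (-195 + A)/(2*A))
n = 3117/56 (n = (½)*(-195 - 84)/(-84) - 1*(-54) = (½)*(-1/84)*(-279) + 54 = 93/56 + 54 = 3117/56 ≈ 55.661)
n/f = 3117/(56*(7581/5)) = (3117/56)*(5/7581) = 5195/141512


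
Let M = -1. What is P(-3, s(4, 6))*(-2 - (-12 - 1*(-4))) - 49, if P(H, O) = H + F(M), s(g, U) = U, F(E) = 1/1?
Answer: -61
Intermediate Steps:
F(E) = 1
P(H, O) = 1 + H (P(H, O) = H + 1 = 1 + H)
P(-3, s(4, 6))*(-2 - (-12 - 1*(-4))) - 49 = (1 - 3)*(-2 - (-12 - 1*(-4))) - 49 = -2*(-2 - (-12 + 4)) - 49 = -2*(-2 - 1*(-8)) - 49 = -2*(-2 + 8) - 49 = -2*6 - 49 = -12 - 49 = -61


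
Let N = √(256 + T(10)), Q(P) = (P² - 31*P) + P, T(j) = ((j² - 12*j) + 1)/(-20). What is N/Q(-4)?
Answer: 3*√2855/1360 ≈ 0.11787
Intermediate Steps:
T(j) = -1/20 - j²/20 + 3*j/5 (T(j) = (1 + j² - 12*j)*(-1/20) = -1/20 - j²/20 + 3*j/5)
Q(P) = P² - 30*P
N = 3*√2855/10 (N = √(256 + (-1/20 - 1/20*10² + (⅗)*10)) = √(256 + (-1/20 - 1/20*100 + 6)) = √(256 + (-1/20 - 5 + 6)) = √(256 + 19/20) = √(5139/20) = 3*√2855/10 ≈ 16.030)
N/Q(-4) = (3*√2855/10)/((-4*(-30 - 4))) = (3*√2855/10)/((-4*(-34))) = (3*√2855/10)/136 = (3*√2855/10)*(1/136) = 3*√2855/1360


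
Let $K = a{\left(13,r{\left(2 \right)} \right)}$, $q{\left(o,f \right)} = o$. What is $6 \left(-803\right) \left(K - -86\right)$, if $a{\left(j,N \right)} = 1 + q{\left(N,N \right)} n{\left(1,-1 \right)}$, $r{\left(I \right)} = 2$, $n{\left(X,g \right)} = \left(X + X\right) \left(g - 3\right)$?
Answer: $-342078$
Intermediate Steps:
$n{\left(X,g \right)} = 2 X \left(-3 + g\right)$
$a{\left(j,N \right)} = 1 - 8 N$ ($a{\left(j,N \right)} = 1 + N 2 \cdot 1 \left(-3 - 1\right) = 1 + N 2 \cdot 1 \left(-4\right) = 1 + N \left(-8\right) = 1 - 8 N$)
$K = -15$ ($K = 1 - 16 = -15$)
$6 \left(-803\right) \left(K - -86\right) = 6 \left(-803\right) \left(-15 - -86\right) = - 4818 \left(-15 + 86\right) = \left(-4818\right) 71 = -342078$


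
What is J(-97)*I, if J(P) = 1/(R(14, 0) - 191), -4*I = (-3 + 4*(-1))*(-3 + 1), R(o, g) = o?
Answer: 7/354 ≈ 0.019774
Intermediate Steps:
I = -7/2 (I = -(-3 + 4*(-1))*(-3 + 1)/4 = -(-3 - 4)*(-2)/4 = -(-7)*(-2)/4 = -¼*14 = -7/2 ≈ -3.5000)
J(P) = -1/177 (J(P) = 1/(14 - 191) = 1/(-177) = -1/177)
J(-97)*I = -1/177*(-7/2) = 7/354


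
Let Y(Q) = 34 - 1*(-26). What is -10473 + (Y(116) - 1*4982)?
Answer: -15395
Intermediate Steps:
Y(Q) = 60 (Y(Q) = 34 + 26 = 60)
-10473 + (Y(116) - 1*4982) = -10473 + (60 - 1*4982) = -10473 + (60 - 4982) = -10473 - 4922 = -15395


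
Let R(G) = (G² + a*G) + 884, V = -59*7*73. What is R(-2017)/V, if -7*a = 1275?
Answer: -31055886/211043 ≈ -147.15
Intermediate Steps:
a = -1275/7 (a = -⅐*1275 = -1275/7 ≈ -182.14)
V = -30149 (V = -413*73 = -30149)
R(G) = 884 + G² - 1275*G/7 (R(G) = (G² - 1275*G/7) + 884 = 884 + G² - 1275*G/7)
R(-2017)/V = (884 + (-2017)² - 1275/7*(-2017))/(-30149) = (884 + 4068289 + 2571675/7)*(-1/30149) = (31055886/7)*(-1/30149) = -31055886/211043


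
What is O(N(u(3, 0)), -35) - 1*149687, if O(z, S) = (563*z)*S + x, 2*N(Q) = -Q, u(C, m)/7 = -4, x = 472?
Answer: -425085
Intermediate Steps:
u(C, m) = -28 (u(C, m) = 7*(-4) = -28)
N(Q) = -Q/2 (N(Q) = (-Q)/2 = -Q/2)
O(z, S) = 472 + 563*S*z (O(z, S) = (563*z)*S + 472 = 563*S*z + 472 = 472 + 563*S*z)
O(N(u(3, 0)), -35) - 1*149687 = (472 + 563*(-35)*(-1/2*(-28))) - 1*149687 = (472 + 563*(-35)*14) - 149687 = (472 - 275870) - 149687 = -275398 - 149687 = -425085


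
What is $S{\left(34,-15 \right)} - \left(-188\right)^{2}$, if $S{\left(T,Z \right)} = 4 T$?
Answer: $-35208$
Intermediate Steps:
$S{\left(34,-15 \right)} - \left(-188\right)^{2} = 4 \cdot 34 - \left(-188\right)^{2} = 136 - 35344 = -35208$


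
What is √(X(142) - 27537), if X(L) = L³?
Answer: √2835751 ≈ 1684.0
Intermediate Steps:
√(X(142) - 27537) = √(142³ - 27537) = √(2863288 - 27537) = √2835751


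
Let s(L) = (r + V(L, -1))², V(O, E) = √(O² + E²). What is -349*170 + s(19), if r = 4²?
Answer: -58712 + 32*√362 ≈ -58103.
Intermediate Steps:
r = 16
V(O, E) = √(E² + O²)
s(L) = (16 + √(1 + L²))² (s(L) = (16 + √((-1)² + L²))² = (16 + √(1 + L²))²)
-349*170 + s(19) = -349*170 + (16 + √(1 + 19²))² = -59330 + (16 + √(1 + 361))² = -59330 + (16 + √362)²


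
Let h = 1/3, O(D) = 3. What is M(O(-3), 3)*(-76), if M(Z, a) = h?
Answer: -76/3 ≈ -25.333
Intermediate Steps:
h = ⅓ ≈ 0.33333
M(Z, a) = ⅓
M(O(-3), 3)*(-76) = (⅓)*(-76) = -76/3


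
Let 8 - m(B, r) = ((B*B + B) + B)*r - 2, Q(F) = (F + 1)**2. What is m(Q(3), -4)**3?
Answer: 1568983528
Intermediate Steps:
Q(F) = (1 + F)**2
m(B, r) = 10 - r*(B**2 + 2*B) (m(B, r) = 8 - (((B*B + B) + B)*r - 2) = 8 - (((B**2 + B) + B)*r - 2) = 8 - (((B + B**2) + B)*r - 2) = 8 - ((B**2 + 2*B)*r - 2) = 8 - (r*(B**2 + 2*B) - 2) = 8 - (-2 + r*(B**2 + 2*B)) = 8 + (2 - r*(B**2 + 2*B)) = 10 - r*(B**2 + 2*B))
m(Q(3), -4)**3 = (10 - 1*(-4)*((1 + 3)**2)**2 - 2*(1 + 3)**2*(-4))**3 = (10 - 1*(-4)*(4**2)**2 - 2*4**2*(-4))**3 = (10 - 1*(-4)*16**2 - 2*16*(-4))**3 = (10 - 1*(-4)*256 + 128)**3 = (10 + 1024 + 128)**3 = 1162**3 = 1568983528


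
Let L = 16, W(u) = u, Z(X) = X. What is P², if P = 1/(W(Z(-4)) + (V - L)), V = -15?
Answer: 1/1225 ≈ 0.00081633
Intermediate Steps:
P = -1/35 (P = 1/(-4 + (-15 - 1*16)) = 1/(-4 + (-15 - 16)) = 1/(-4 - 31) = 1/(-35) = -1/35 ≈ -0.028571)
P² = (-1/35)² = 1/1225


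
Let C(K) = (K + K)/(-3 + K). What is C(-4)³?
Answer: 512/343 ≈ 1.4927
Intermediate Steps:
C(K) = 2*K/(-3 + K) (C(K) = (2*K)/(-3 + K) = 2*K/(-3 + K))
C(-4)³ = (2*(-4)/(-3 - 4))³ = (2*(-4)/(-7))³ = (2*(-4)*(-⅐))³ = (8/7)³ = 512/343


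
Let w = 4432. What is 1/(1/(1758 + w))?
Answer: 6190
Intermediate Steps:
1/(1/(1758 + w)) = 1/(1/(1758 + 4432)) = 1/(1/6190) = 6190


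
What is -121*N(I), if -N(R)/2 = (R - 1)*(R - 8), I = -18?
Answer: 119548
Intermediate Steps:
N(R) = -2*(-1 + R)*(-8 + R) (N(R) = -2*(R - 1)*(R - 8) = -2*(-1 + R)*(-8 + R))
-121*N(I) = -121*(-16 - 2*(-18)**2 + 18*(-18)) = -121*(-16 - 2*324 - 324) = -121*(-16 - 648 - 324) = -121*(-988) = 119548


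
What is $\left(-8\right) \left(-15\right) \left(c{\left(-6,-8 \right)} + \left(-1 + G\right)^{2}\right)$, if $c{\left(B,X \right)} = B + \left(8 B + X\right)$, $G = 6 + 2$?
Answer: $-1560$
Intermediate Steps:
$G = 8$
$c{\left(B,X \right)} = X + 9 B$ ($c{\left(B,X \right)} = B + \left(X + 8 B\right) = X + 9 B$)
$\left(-8\right) \left(-15\right) \left(c{\left(-6,-8 \right)} + \left(-1 + G\right)^{2}\right) = \left(-8\right) \left(-15\right) \left(\left(-8 + 9 \left(-6\right)\right) + \left(-1 + 8\right)^{2}\right) = 120 \left(\left(-8 - 54\right) + 7^{2}\right) = 120 \left(-62 + 49\right) = 120 \left(-13\right) = -1560$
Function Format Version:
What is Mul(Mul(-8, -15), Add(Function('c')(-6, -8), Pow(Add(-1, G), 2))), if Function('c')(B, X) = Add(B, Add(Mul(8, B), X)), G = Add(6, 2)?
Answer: -1560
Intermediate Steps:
G = 8
Function('c')(B, X) = Add(X, Mul(9, B)) (Function('c')(B, X) = Add(B, Add(X, Mul(8, B))) = Add(X, Mul(9, B)))
Mul(Mul(-8, -15), Add(Function('c')(-6, -8), Pow(Add(-1, G), 2))) = Mul(Mul(-8, -15), Add(Add(-8, Mul(9, -6)), Pow(Add(-1, 8), 2))) = Mul(120, Add(Add(-8, -54), Pow(7, 2))) = Mul(120, Add(-62, 49)) = Mul(120, -13) = -1560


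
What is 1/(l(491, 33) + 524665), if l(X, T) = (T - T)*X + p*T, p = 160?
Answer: 1/529945 ≈ 1.8870e-6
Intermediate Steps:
l(X, T) = 160*T (l(X, T) = (T - T)*X + 160*T = 0*X + 160*T = 0 + 160*T = 160*T)
1/(l(491, 33) + 524665) = 1/(160*33 + 524665) = 1/(5280 + 524665) = 1/529945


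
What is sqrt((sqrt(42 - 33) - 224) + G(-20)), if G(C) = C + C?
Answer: 3*I*sqrt(29) ≈ 16.155*I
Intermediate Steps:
G(C) = 2*C
sqrt((sqrt(42 - 33) - 224) + G(-20)) = sqrt((sqrt(42 - 33) - 224) + 2*(-20)) = sqrt((sqrt(9) - 224) - 40) = sqrt((3 - 224) - 40) = sqrt(-221 - 40) = sqrt(-261) = 3*I*sqrt(29)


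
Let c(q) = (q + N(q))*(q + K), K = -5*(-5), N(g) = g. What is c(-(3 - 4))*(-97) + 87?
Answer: -4957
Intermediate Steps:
K = 25
c(q) = 2*q*(25 + q) (c(q) = (q + q)*(q + 25) = (2*q)*(25 + q) = 2*q*(25 + q))
c(-(3 - 4))*(-97) + 87 = (2*(-(3 - 4))*(25 - (3 - 4)))*(-97) + 87 = (2*(-1*(-1))*(25 - 1*(-1)))*(-97) + 87 = (2*1*(25 + 1))*(-97) + 87 = (2*1*26)*(-97) + 87 = 52*(-97) + 87 = -5044 + 87 = -4957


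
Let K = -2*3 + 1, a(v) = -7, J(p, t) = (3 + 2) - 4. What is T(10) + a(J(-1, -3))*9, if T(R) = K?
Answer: -68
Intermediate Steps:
J(p, t) = 1 (J(p, t) = 5 - 4 = 1)
K = -5 (K = -6 + 1 = -5)
T(R) = -5
T(10) + a(J(-1, -3))*9 = -5 - 7*9 = -5 - 63 = -68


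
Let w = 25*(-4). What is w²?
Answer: 10000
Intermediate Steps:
w = -100
w² = (-100)² = 10000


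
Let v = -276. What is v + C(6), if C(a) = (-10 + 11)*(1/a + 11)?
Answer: -1589/6 ≈ -264.83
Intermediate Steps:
C(a) = 11 + 1/a (C(a) = 1*(11 + 1/a) = 11 + 1/a)
v + C(6) = -276 + (11 + 1/6) = -276 + 67/6 = -1589/6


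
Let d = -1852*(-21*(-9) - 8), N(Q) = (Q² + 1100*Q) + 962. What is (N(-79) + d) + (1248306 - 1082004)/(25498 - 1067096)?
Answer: -216084275442/520799 ≈ -4.1491e+5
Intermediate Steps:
N(Q) = 962 + Q² + 1100*Q
d = -335212 (d = -1852*(189 - 8) = -1852*181 = -335212)
(N(-79) + d) + (1248306 - 1082004)/(25498 - 1067096) = ((962 + (-79)² + 1100*(-79)) - 335212) + (1248306 - 1082004)/(25498 - 1067096) = ((962 + 6241 - 86900) - 335212) + 166302/(-1041598) = (-79697 - 335212) + 166302*(-1/1041598) = -414909 - 83151/520799 = -216084275442/520799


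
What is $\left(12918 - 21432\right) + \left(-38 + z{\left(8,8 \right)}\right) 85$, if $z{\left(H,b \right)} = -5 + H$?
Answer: $-11489$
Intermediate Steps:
$\left(12918 - 21432\right) + \left(-38 + z{\left(8,8 \right)}\right) 85 = \left(12918 - 21432\right) + \left(-38 + \left(-5 + 8\right)\right) 85 = \left(12918 - 21432\right) + \left(-38 + 3\right) 85 = -8514 - 2975 = -11489$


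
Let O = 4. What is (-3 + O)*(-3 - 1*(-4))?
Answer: 1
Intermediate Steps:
(-3 + O)*(-3 - 1*(-4)) = (-3 + 4)*(-3 - 1*(-4)) = 1*(-3 + 4) = 1*1 = 1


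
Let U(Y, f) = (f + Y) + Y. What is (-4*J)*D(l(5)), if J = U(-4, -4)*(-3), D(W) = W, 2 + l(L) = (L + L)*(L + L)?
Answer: -14112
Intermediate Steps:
U(Y, f) = f + 2*Y (U(Y, f) = (Y + f) + Y = f + 2*Y)
l(L) = -2 + 4*L² (l(L) = -2 + (L + L)*(L + L) = -2 + (2*L)*(2*L) = -2 + 4*L²)
J = 36 (J = (-4 + 2*(-4))*(-3) = (-4 - 8)*(-3) = -12*(-3) = 36)
(-4*J)*D(l(5)) = (-4*36)*(-2 + 4*5²) = -144*(-2 + 4*25) = -144*(-2 + 100) = -144*98 = -14112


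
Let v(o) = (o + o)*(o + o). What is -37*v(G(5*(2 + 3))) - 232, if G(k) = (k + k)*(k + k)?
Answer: -925000232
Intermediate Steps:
G(k) = 4*k**2 (G(k) = (2*k)*(2*k) = 4*k**2)
v(o) = 4*o**2 (v(o) = (2*o)*(2*o) = 4*o**2)
-37*v(G(5*(2 + 3))) - 232 = -148*(4*(5*(2 + 3))**2)**2 - 232 = -148*(4*(5*5)**2)**2 - 232 = -148*(4*25**2)**2 - 232 = -148*(4*625)**2 - 232 = -148*2500**2 - 232 = -148*6250000 - 232 = -37*25000000 - 232 = -925000000 - 232 = -925000232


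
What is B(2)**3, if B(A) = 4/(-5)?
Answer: -64/125 ≈ -0.51200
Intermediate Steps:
B(A) = -4/5 (B(A) = 4*(-1/5) = -4/5)
B(2)**3 = (-4/5)**3 = -64/125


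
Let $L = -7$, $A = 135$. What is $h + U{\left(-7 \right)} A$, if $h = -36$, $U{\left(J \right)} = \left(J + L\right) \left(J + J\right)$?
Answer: $26424$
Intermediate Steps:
$U{\left(J \right)} = 2 J \left(-7 + J\right)$ ($U{\left(J \right)} = \left(J - 7\right) \left(J + J\right) = \left(-7 + J\right) 2 J = 2 J \left(-7 + J\right)$)
$h + U{\left(-7 \right)} A = -36 + 2 \left(-7\right) \left(-7 - 7\right) 135 = -36 + 2 \left(-7\right) \left(-14\right) 135 = -36 + 196 \cdot 135 = -36 + 26460 = 26424$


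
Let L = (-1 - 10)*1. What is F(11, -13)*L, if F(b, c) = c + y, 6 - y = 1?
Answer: 88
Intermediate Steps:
y = 5 (y = 6 - 1*1 = 6 - 1 = 5)
F(b, c) = 5 + c (F(b, c) = c + 5 = 5 + c)
L = -11 (L = -11*1 = -11)
F(11, -13)*L = (5 - 13)*(-11) = -8*(-11) = 88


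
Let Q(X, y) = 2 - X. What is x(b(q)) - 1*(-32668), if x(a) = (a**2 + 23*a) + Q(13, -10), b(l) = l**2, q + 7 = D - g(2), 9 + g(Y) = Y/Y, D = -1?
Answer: 32657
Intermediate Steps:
g(Y) = -8 (g(Y) = -9 + Y/Y = -9 + 1 = -8)
q = 0 (q = -7 + (-1 - 1*(-8)) = -7 + (-1 + 8) = -7 + 7 = 0)
x(a) = -11 + a**2 + 23*a (x(a) = (a**2 + 23*a) + (2 - 1*13) = (a**2 + 23*a) + (2 - 13) = (a**2 + 23*a) - 11 = -11 + a**2 + 23*a)
x(b(q)) - 1*(-32668) = (-11 + (0**2)**2 + 23*0**2) - 1*(-32668) = (-11 + 0**2 + 23*0) + 32668 = (-11 + 0 + 0) + 32668 = -11 + 32668 = 32657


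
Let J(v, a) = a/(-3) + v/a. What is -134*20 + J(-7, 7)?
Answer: -8050/3 ≈ -2683.3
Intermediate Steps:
J(v, a) = -a/3 + v/a (J(v, a) = a*(-⅓) + v/a = -a/3 + v/a)
-134*20 + J(-7, 7) = -134*20 + (-⅓*7 - 7/7) = -2680 + (-7/3 - 7*⅐) = -2680 + (-7/3 - 1) = -2680 - 10/3 = -8050/3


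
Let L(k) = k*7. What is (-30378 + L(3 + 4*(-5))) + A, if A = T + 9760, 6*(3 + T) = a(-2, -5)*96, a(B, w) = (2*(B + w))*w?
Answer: -19620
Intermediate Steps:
a(B, w) = w*(2*B + 2*w) (a(B, w) = (2*B + 2*w)*w = w*(2*B + 2*w))
T = 1117 (T = -3 + ((2*(-5)*(-2 - 5))*96)/6 = -3 + ((2*(-5)*(-7))*96)/6 = -3 + (70*96)/6 = -3 + (1/6)*6720 = -3 + 1120 = 1117)
L(k) = 7*k
A = 10877 (A = 1117 + 9760 = 10877)
(-30378 + L(3 + 4*(-5))) + A = (-30378 + 7*(3 + 4*(-5))) + 10877 = (-30378 + 7*(3 - 20)) + 10877 = (-30378 + 7*(-17)) + 10877 = (-30378 - 119) + 10877 = -30497 + 10877 = -19620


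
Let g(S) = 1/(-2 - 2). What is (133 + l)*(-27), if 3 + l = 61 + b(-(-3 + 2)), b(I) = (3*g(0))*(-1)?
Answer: -20709/4 ≈ -5177.3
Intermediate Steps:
g(S) = -1/4 (g(S) = 1/(-4) = -1/4)
b(I) = 3/4 (b(I) = (3*(-1/4))*(-1) = -3/4*(-1) = 3/4)
l = 235/4 (l = -3 + (61 + 3/4) = -3 + 247/4 = 235/4 ≈ 58.750)
(133 + l)*(-27) = (133 + 235/4)*(-27) = (767/4)*(-27) = -20709/4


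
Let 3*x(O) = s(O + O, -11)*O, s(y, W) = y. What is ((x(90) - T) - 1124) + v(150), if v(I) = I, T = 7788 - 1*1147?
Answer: -2215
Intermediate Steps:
T = 6641 (T = 7788 - 1147 = 6641)
x(O) = 2*O²/3 (x(O) = ((O + O)*O)/3 = ((2*O)*O)/3 = (2*O²)/3 = 2*O²/3)
((x(90) - T) - 1124) + v(150) = (((⅔)*90² - 1*6641) - 1124) + 150 = (((⅔)*8100 - 6641) - 1124) + 150 = ((5400 - 6641) - 1124) + 150 = (-1241 - 1124) + 150 = -2365 + 150 = -2215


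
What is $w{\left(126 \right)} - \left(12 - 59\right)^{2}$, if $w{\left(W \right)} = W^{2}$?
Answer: $13667$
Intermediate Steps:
$w{\left(126 \right)} - \left(12 - 59\right)^{2} = 126^{2} - \left(12 - 59\right)^{2} = 15876 - \left(-47\right)^{2} = 15876 - 2209 = 13667$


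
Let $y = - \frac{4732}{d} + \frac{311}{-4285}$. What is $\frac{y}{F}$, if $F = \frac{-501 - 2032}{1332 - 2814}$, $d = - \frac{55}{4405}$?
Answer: $\frac{26474001620118}{119392955} \approx 2.2174 \cdot 10^{5}$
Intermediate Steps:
$d = - \frac{11}{881}$ ($d = \left(-55\right) \frac{1}{4405} = - \frac{11}{881} \approx -0.012486$)
$F = \frac{2533}{1482}$ ($F = - \frac{2533}{-1482} = \left(-2533\right) \left(- \frac{1}{1482}\right) = \frac{2533}{1482} \approx 1.7092$)
$y = \frac{17863698799}{47135}$ ($y = - \frac{4732}{- \frac{11}{881}} + \frac{311}{-4285} = \left(-4732\right) \left(- \frac{881}{11}\right) + 311 \left(- \frac{1}{4285}\right) = \frac{4168892}{11} - \frac{311}{4285} = \frac{17863698799}{47135} \approx 3.7899 \cdot 10^{5}$)
$\frac{y}{F} = \frac{17863698799}{47135 \cdot \frac{2533}{1482}} = \frac{17863698799}{47135} \cdot \frac{1482}{2533} = \frac{26474001620118}{119392955}$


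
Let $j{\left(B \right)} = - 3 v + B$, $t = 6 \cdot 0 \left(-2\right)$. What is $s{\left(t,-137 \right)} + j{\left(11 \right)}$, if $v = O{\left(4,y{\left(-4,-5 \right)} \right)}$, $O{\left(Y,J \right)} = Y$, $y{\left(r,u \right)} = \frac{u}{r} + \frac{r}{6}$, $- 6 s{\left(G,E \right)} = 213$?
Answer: $- \frac{73}{2} \approx -36.5$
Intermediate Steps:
$t = 0$ ($t = 0 \left(-2\right) = 0$)
$s{\left(G,E \right)} = - \frac{71}{2}$ ($s{\left(G,E \right)} = \left(- \frac{1}{6}\right) 213 = - \frac{71}{2}$)
$y{\left(r,u \right)} = \frac{r}{6} + \frac{u}{r}$ ($y{\left(r,u \right)} = \frac{u}{r} + r \frac{1}{6} = \frac{u}{r} + \frac{r}{6} = \frac{r}{6} + \frac{u}{r}$)
$v = 4$
$j{\left(B \right)} = -12 + B$ ($j{\left(B \right)} = \left(-3\right) 4 + B = -12 + B$)
$s{\left(t,-137 \right)} + j{\left(11 \right)} = - \frac{71}{2} + \left(-12 + 11\right) = - \frac{71}{2} - 1 = - \frac{73}{2}$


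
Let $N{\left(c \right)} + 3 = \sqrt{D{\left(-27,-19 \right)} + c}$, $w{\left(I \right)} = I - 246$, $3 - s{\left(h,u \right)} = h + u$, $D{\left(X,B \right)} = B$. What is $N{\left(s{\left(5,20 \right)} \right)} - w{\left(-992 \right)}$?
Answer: $1235 + i \sqrt{41} \approx 1235.0 + 6.4031 i$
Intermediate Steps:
$s{\left(h,u \right)} = 3 - h - u$ ($s{\left(h,u \right)} = 3 - \left(h + u\right) = 3 - h - u$)
$w{\left(I \right)} = -246 + I$
$N{\left(c \right)} = -3 + \sqrt{-19 + c}$
$N{\left(s{\left(5,20 \right)} \right)} - w{\left(-992 \right)} = \left(-3 + \sqrt{-19 - 22}\right) - \left(-246 - 992\right) = \left(-3 + \sqrt{-19 - 22}\right) - -1238 = \left(-3 + \sqrt{-19 - 22}\right) + 1238 = \left(-3 + \sqrt{-41}\right) + 1238 = \left(-3 + i \sqrt{41}\right) + 1238 = 1235 + i \sqrt{41}$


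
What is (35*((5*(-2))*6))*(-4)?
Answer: 8400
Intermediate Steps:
(35*((5*(-2))*6))*(-4) = (35*(-10*6))*(-4) = (35*(-60))*(-4) = -2100*(-4) = 8400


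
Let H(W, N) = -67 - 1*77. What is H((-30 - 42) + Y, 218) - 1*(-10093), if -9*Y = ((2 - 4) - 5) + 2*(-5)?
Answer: 9949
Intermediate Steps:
Y = 17/9 (Y = -(((2 - 4) - 5) + 2*(-5))/9 = -((-2 - 5) - 10)/9 = -(-7 - 10)/9 = -1/9*(-17) = 17/9 ≈ 1.8889)
H(W, N) = -144 (H(W, N) = -67 - 77 = -144)
H((-30 - 42) + Y, 218) - 1*(-10093) = -144 - 1*(-10093) = -144 + 10093 = 9949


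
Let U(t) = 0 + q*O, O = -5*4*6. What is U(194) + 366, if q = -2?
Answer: 606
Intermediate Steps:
O = -120 (O = -20*6 = -120)
U(t) = 240 (U(t) = 0 - 2*(-120) = 0 + 240 = 240)
U(194) + 366 = 240 + 366 = 606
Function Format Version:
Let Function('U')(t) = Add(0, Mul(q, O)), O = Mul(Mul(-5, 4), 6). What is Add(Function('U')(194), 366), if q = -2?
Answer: 606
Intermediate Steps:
O = -120 (O = Mul(-20, 6) = -120)
Function('U')(t) = 240 (Function('U')(t) = Add(0, Mul(-2, -120)) = Add(0, 240) = 240)
Add(Function('U')(194), 366) = Add(240, 366) = 606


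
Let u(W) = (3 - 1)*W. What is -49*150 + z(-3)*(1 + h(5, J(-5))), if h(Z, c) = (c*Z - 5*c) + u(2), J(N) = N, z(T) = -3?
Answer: -7365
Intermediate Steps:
u(W) = 2*W
h(Z, c) = 4 - 5*c + Z*c (h(Z, c) = (c*Z - 5*c) + 2*2 = (Z*c - 5*c) + 4 = (-5*c + Z*c) + 4 = 4 - 5*c + Z*c)
-49*150 + z(-3)*(1 + h(5, J(-5))) = -49*150 - 3*(1 + (4 - 5*(-5) + 5*(-5))) = -7350 - 3*(1 + (4 + 25 - 25)) = -7350 - 3*(1 + 4) = -7350 - 3*5 = -7350 - 15 = -7365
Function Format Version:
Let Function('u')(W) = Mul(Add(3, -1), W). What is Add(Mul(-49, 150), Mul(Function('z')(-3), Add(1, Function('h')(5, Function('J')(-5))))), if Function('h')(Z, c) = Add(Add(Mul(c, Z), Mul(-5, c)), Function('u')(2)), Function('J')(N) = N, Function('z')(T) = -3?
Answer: -7365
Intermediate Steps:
Function('u')(W) = Mul(2, W)
Function('h')(Z, c) = Add(4, Mul(-5, c), Mul(Z, c)) (Function('h')(Z, c) = Add(Add(Mul(c, Z), Mul(-5, c)), Mul(2, 2)) = Add(Add(Mul(Z, c), Mul(-5, c)), 4) = Add(Add(Mul(-5, c), Mul(Z, c)), 4) = Add(4, Mul(-5, c), Mul(Z, c)))
Add(Mul(-49, 150), Mul(Function('z')(-3), Add(1, Function('h')(5, Function('J')(-5))))) = Add(Mul(-49, 150), Mul(-3, Add(1, Add(4, Mul(-5, -5), Mul(5, -5))))) = Add(-7350, Mul(-3, Add(1, Add(4, 25, -25)))) = Add(-7350, Mul(-3, Add(1, 4))) = Add(-7350, Mul(-3, 5)) = Add(-7350, -15) = -7365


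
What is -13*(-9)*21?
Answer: 2457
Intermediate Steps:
-13*(-9)*21 = 117*21 = 2457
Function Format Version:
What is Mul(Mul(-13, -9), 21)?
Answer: 2457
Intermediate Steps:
Mul(Mul(-13, -9), 21) = Mul(117, 21) = 2457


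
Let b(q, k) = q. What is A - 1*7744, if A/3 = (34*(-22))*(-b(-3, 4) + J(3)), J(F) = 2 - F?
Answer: -12232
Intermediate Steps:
A = -4488 (A = 3*((34*(-22))*(-1*(-3) + (2 - 1*3))) = 3*(-748*(3 + (2 - 3))) = 3*(-748*(3 - 1)) = 3*(-748*2) = 3*(-1496) = -4488)
A - 1*7744 = -4488 - 1*7744 = -4488 - 7744 = -12232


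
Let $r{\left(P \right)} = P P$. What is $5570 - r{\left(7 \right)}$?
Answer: $5521$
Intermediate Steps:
$r{\left(P \right)} = P^{2}$
$5570 - r{\left(7 \right)} = 5570 - 7^{2} = 5570 - 49 = 5521$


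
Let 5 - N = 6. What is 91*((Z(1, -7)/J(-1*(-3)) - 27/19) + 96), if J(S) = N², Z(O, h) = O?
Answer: 165256/19 ≈ 8697.7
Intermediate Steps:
N = -1 (N = 5 - 1*6 = 5 - 6 = -1)
J(S) = 1 (J(S) = (-1)² = 1)
91*((Z(1, -7)/J(-1*(-3)) - 27/19) + 96) = 91*((1/1 - 27/19) + 96) = 91*((1*1 - 27*1/19) + 96) = 91*((1 - 27/19) + 96) = 91*(-8/19 + 96) = 91*(1816/19) = 165256/19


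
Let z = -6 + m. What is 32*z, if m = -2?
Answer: -256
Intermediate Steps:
z = -8 (z = -6 - 2 = -8)
32*z = 32*(-8) = -256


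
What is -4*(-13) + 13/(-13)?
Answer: 51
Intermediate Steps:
-4*(-13) + 13/(-13) = 52 + 13*(-1/13) = 52 - 1 = 51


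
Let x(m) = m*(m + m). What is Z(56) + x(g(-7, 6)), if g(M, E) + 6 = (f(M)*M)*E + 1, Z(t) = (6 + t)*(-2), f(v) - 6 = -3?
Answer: 34198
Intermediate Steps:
f(v) = 3 (f(v) = 6 - 3 = 3)
Z(t) = -12 - 2*t
g(M, E) = -5 + 3*E*M (g(M, E) = -6 + ((3*M)*E + 1) = -6 + (3*E*M + 1) = -6 + (1 + 3*E*M) = -5 + 3*E*M)
x(m) = 2*m² (x(m) = m*(2*m) = 2*m²)
Z(56) + x(g(-7, 6)) = (-12 - 2*56) + 2*(-5 + 3*6*(-7))² = (-12 - 112) + 2*(-5 - 126)² = -124 + 2*(-131)² = -124 + 2*17161 = -124 + 34322 = 34198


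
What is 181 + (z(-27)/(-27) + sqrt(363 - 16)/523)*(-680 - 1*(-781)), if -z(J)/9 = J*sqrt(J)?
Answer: 181 + 101*sqrt(347)/523 - 2727*I*sqrt(3) ≈ 184.6 - 4723.3*I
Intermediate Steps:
z(J) = -9*J**(3/2) (z(J) = -9*J*sqrt(J) = -9*J**(3/2))
181 + (z(-27)/(-27) + sqrt(363 - 16)/523)*(-680 - 1*(-781)) = 181 + (-(-729)*I*sqrt(3)/(-27) + sqrt(363 - 16)/523)*(-680 - 1*(-781)) = 181 + (-(-729)*I*sqrt(3)*(-1/27) + sqrt(347)*(1/523))*(-680 + 781) = 181 + ((729*I*sqrt(3))*(-1/27) + sqrt(347)/523)*101 = 181 + (-27*I*sqrt(3) + sqrt(347)/523)*101 = 181 + (sqrt(347)/523 - 27*I*sqrt(3))*101 = 181 + (101*sqrt(347)/523 - 2727*I*sqrt(3)) = 181 + 101*sqrt(347)/523 - 2727*I*sqrt(3)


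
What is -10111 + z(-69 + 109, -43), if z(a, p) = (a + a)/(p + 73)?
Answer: -30325/3 ≈ -10108.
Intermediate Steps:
z(a, p) = 2*a/(73 + p) (z(a, p) = (2*a)/(73 + p) = 2*a/(73 + p))
-10111 + z(-69 + 109, -43) = -10111 + 2*(-69 + 109)/(73 - 43) = -10111 + 2*40/30 = -10111 + 2*40*(1/30) = -10111 + 8/3 = -30325/3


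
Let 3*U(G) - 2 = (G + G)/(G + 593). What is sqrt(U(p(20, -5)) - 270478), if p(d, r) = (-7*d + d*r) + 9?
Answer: I*sqrt(79750096689)/543 ≈ 520.08*I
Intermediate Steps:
p(d, r) = 9 - 7*d + d*r
U(G) = 2/3 + 2*G/(3*(593 + G)) (U(G) = 2/3 + ((G + G)/(G + 593))/3 = 2/3 + ((2*G)/(593 + G))/3 = 2/3 + (2*G/(593 + G))/3 = 2/3 + 2*G/(3*(593 + G)))
sqrt(U(p(20, -5)) - 270478) = sqrt(2*(593 + 2*(9 - 7*20 + 20*(-5)))/(3*(593 + (9 - 7*20 + 20*(-5)))) - 270478) = sqrt(2*(593 + 2*(9 - 140 - 100))/(3*(593 + (9 - 140 - 100))) - 270478) = sqrt(2*(593 + 2*(-231))/(3*(593 - 231)) - 270478) = sqrt((2/3)*(593 - 462)/362 - 270478) = sqrt((2/3)*(1/362)*131 - 270478) = sqrt(131/543 - 270478) = sqrt(-146869423/543) = I*sqrt(79750096689)/543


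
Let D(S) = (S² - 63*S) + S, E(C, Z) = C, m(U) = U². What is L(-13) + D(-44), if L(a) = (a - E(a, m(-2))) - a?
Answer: 4677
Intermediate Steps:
L(a) = -a (L(a) = (a - a) - a = 0 - a = -a)
D(S) = S² - 62*S
L(-13) + D(-44) = -1*(-13) - 44*(-62 - 44) = 13 - 44*(-106) = 13 + 4664 = 4677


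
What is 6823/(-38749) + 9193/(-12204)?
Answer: -439487449/472892796 ≈ -0.92936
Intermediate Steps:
6823/(-38749) + 9193/(-12204) = 6823*(-1/38749) + 9193*(-1/12204) = -6823/38749 - 9193/12204 = -439487449/472892796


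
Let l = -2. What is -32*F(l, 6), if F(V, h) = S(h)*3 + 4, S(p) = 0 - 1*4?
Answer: 256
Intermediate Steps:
S(p) = -4 (S(p) = 0 - 4 = -4)
F(V, h) = -8 (F(V, h) = -4*3 + 4 = -12 + 4 = -8)
-32*F(l, 6) = -32*(-8) = 256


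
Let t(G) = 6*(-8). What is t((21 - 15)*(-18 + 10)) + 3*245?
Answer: 687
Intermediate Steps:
t(G) = -48
t((21 - 15)*(-18 + 10)) + 3*245 = -48 + 3*245 = -48 + 735 = 687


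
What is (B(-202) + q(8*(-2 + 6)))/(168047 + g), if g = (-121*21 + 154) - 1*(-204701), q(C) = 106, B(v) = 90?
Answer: 196/370361 ≈ 0.00052921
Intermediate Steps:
g = 202314 (g = (-2541 + 154) + 204701 = -2387 + 204701 = 202314)
(B(-202) + q(8*(-2 + 6)))/(168047 + g) = (90 + 106)/(168047 + 202314) = 196/370361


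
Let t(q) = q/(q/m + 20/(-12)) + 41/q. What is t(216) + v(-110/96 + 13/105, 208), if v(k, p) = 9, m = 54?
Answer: 153863/1512 ≈ 101.76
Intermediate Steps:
t(q) = 41/q + q/(-5/3 + q/54) (t(q) = q/(q/54 + 20/(-12)) + 41/q = q/(q*(1/54) + 20*(-1/12)) + 41/q = q/(q/54 - 5/3) + 41/q = q/(-5/3 + q/54) + 41/q = 41/q + q/(-5/3 + q/54))
t(216) + v(-110/96 + 13/105, 208) = (-3690 + 41*216 + 54*216²)/(216*(-90 + 216)) + 9 = (1/216)*(-3690 + 8856 + 54*46656)/126 + 9 = (1/216)*(1/126)*(-3690 + 8856 + 2519424) + 9 = (1/216)*(1/126)*2524590 + 9 = 140255/1512 + 9 = 153863/1512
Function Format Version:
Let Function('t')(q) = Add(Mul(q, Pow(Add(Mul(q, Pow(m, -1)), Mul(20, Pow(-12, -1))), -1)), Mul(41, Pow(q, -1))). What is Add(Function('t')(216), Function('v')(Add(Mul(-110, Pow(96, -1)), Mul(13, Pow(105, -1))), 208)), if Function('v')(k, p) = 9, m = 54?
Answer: Rational(153863, 1512) ≈ 101.76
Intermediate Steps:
Function('t')(q) = Add(Mul(41, Pow(q, -1)), Mul(q, Pow(Add(Rational(-5, 3), Mul(Rational(1, 54), q)), -1))) (Function('t')(q) = Add(Mul(q, Pow(Add(Mul(q, Pow(54, -1)), Mul(20, Pow(-12, -1))), -1)), Mul(41, Pow(q, -1))) = Add(Mul(q, Pow(Add(Mul(q, Rational(1, 54)), Mul(20, Rational(-1, 12))), -1)), Mul(41, Pow(q, -1))) = Add(Mul(q, Pow(Add(Mul(Rational(1, 54), q), Rational(-5, 3)), -1)), Mul(41, Pow(q, -1))) = Add(Mul(q, Pow(Add(Rational(-5, 3), Mul(Rational(1, 54), q)), -1)), Mul(41, Pow(q, -1))) = Add(Mul(41, Pow(q, -1)), Mul(q, Pow(Add(Rational(-5, 3), Mul(Rational(1, 54), q)), -1))))
Add(Function('t')(216), Function('v')(Add(Mul(-110, Pow(96, -1)), Mul(13, Pow(105, -1))), 208)) = Add(Mul(Pow(216, -1), Pow(Add(-90, 216), -1), Add(-3690, Mul(41, 216), Mul(54, Pow(216, 2)))), 9) = Add(Mul(Rational(1, 216), Pow(126, -1), Add(-3690, 8856, Mul(54, 46656))), 9) = Add(Mul(Rational(1, 216), Rational(1, 126), Add(-3690, 8856, 2519424)), 9) = Add(Mul(Rational(1, 216), Rational(1, 126), 2524590), 9) = Add(Rational(140255, 1512), 9) = Rational(153863, 1512)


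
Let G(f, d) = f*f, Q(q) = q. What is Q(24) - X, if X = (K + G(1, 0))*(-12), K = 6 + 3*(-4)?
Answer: -36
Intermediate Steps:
G(f, d) = f²
K = -6 (K = 6 - 12 = -6)
X = 60 (X = (-6 + 1²)*(-12) = (-6 + 1)*(-12) = -5*(-12) = 60)
Q(24) - X = 24 - 1*60 = 24 - 60 = -36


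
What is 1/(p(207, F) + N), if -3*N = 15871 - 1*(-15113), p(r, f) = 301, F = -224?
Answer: -1/10027 ≈ -9.9731e-5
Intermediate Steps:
N = -10328 (N = -(15871 - 1*(-15113))/3 = -(15871 + 15113)/3 = -1/3*30984 = -10328)
1/(p(207, F) + N) = 1/(301 - 10328) = 1/(-10027) = -1/10027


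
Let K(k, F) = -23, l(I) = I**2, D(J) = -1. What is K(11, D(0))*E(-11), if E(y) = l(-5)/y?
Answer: 575/11 ≈ 52.273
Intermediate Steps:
E(y) = 25/y (E(y) = (-5)**2/y = 25/y)
K(11, D(0))*E(-11) = -575/(-11) = -575*(-1)/11 = -23*(-25/11) = 575/11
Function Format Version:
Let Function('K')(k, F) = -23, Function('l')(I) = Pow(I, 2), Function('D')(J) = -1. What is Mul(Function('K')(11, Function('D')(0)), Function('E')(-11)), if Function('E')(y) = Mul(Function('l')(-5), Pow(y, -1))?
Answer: Rational(575, 11) ≈ 52.273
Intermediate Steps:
Function('E')(y) = Mul(25, Pow(y, -1)) (Function('E')(y) = Mul(Pow(-5, 2), Pow(y, -1)) = Mul(25, Pow(y, -1)))
Mul(Function('K')(11, Function('D')(0)), Function('E')(-11)) = Mul(-23, Mul(25, Pow(-11, -1))) = Mul(-23, Mul(25, Rational(-1, 11))) = Mul(-23, Rational(-25, 11)) = Rational(575, 11)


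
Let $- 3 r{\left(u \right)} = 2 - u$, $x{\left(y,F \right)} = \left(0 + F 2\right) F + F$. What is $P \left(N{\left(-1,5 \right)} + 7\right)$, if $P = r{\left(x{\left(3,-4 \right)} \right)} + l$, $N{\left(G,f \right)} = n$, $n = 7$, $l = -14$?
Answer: $- \frac{224}{3} \approx -74.667$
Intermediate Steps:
$x{\left(y,F \right)} = F + 2 F^{2}$ ($x{\left(y,F \right)} = \left(0 + 2 F\right) F + F = 2 F F + F = 2 F^{2} + F = F + 2 F^{2}$)
$r{\left(u \right)} = - \frac{2}{3} + \frac{u}{3}$ ($r{\left(u \right)} = - \frac{2 - u}{3} = - \frac{2}{3} + \frac{u}{3}$)
$N{\left(G,f \right)} = 7$
$P = - \frac{16}{3}$ ($P = \left(- \frac{2}{3} + \frac{\left(-4\right) \left(1 + 2 \left(-4\right)\right)}{3}\right) - 14 = \left(- \frac{2}{3} + \frac{\left(-4\right) \left(1 - 8\right)}{3}\right) - 14 = \left(- \frac{2}{3} + \frac{\left(-4\right) \left(-7\right)}{3}\right) - 14 = \left(- \frac{2}{3} + \frac{1}{3} \cdot 28\right) - 14 = \left(- \frac{2}{3} + \frac{28}{3}\right) - 14 = \frac{26}{3} - 14 = - \frac{16}{3} \approx -5.3333$)
$P \left(N{\left(-1,5 \right)} + 7\right) = - \frac{16 \left(7 + 7\right)}{3} = \left(- \frac{16}{3}\right) 14 = - \frac{224}{3}$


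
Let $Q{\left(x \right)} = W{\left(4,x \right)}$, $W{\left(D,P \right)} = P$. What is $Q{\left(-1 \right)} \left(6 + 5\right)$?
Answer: $-11$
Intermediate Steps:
$Q{\left(x \right)} = x$
$Q{\left(-1 \right)} \left(6 + 5\right) = - (6 + 5) = \left(-1\right) 11 = -11$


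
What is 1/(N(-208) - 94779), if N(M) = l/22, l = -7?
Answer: -22/2085145 ≈ -1.0551e-5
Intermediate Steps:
N(M) = -7/22
1/(N(-208) - 94779) = 1/(-7/22 - 94779) = 1/(-2085145/22) = -22/2085145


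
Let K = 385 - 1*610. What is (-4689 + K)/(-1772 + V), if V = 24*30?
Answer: 2457/526 ≈ 4.6711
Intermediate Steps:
V = 720
K = -225 (K = 385 - 610 = -225)
(-4689 + K)/(-1772 + V) = (-4689 - 225)/(-1772 + 720) = -4914/(-1052) = -4914*(-1/1052) = 2457/526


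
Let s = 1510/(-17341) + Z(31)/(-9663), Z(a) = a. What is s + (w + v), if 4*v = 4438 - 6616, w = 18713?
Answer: 6088818500569/335132166 ≈ 18168.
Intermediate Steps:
v = -1089/2 (v = (4438 - 6616)/4 = (¼)*(-2178) = -1089/2 ≈ -544.50)
s = -15128701/167566083 (s = 1510/(-17341) + 31/(-9663) = 1510*(-1/17341) + 31*(-1/9663) = -1510/17341 - 31/9663 = -15128701/167566083 ≈ -0.090285)
s + (w + v) = -15128701/167566083 + (18713 - 1089/2) = -15128701/167566083 + 36337/2 = 6088818500569/335132166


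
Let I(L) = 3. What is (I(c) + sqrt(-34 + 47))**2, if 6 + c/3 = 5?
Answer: (3 + sqrt(13))**2 ≈ 43.633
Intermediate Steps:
c = -3 (c = -18 + 3*5 = -18 + 15 = -3)
(I(c) + sqrt(-34 + 47))**2 = (3 + sqrt(-34 + 47))**2 = (3 + sqrt(13))**2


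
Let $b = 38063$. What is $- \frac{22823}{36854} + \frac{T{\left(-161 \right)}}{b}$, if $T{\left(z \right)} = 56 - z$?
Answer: $- \frac{860714531}{1402773802} \approx -0.61358$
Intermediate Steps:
$- \frac{22823}{36854} + \frac{T{\left(-161 \right)}}{b} = - \frac{22823}{36854} + \frac{56 - -161}{38063} = \left(-22823\right) \frac{1}{36854} + \left(56 + 161\right) \frac{1}{38063} = - \frac{22823}{36854} + 217 \cdot \frac{1}{38063} = - \frac{22823}{36854} + \frac{217}{38063} = - \frac{860714531}{1402773802}$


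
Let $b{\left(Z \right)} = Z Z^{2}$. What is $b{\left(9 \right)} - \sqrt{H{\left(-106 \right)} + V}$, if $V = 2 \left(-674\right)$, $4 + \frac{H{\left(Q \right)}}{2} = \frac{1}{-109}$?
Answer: $729 - \frac{i \sqrt{16110854}}{109} \approx 729.0 - 36.824 i$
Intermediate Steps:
$H{\left(Q \right)} = - \frac{874}{109}$ ($H{\left(Q \right)} = -8 + \frac{2}{-109} = -8 + 2 \left(- \frac{1}{109}\right) = -8 - \frac{2}{109} = - \frac{874}{109}$)
$b{\left(Z \right)} = Z^{3}$
$V = -1348$
$b{\left(9 \right)} - \sqrt{H{\left(-106 \right)} + V} = 9^{3} - \sqrt{- \frac{874}{109} - 1348} = 729 - \sqrt{- \frac{147806}{109}} = 729 - \frac{i \sqrt{16110854}}{109}$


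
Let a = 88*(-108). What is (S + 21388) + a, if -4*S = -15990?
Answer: 31763/2 ≈ 15882.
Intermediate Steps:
S = 7995/2 (S = -¼*(-15990) = 7995/2 ≈ 3997.5)
a = -9504
(S + 21388) + a = (7995/2 + 21388) - 9504 = 50771/2 - 9504 = 31763/2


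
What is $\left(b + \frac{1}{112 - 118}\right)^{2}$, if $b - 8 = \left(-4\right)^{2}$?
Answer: $\frac{20449}{36} \approx 568.03$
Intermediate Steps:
$b = 24$ ($b = 8 + \left(-4\right)^{2} = 8 + 16 = 24$)
$\left(b + \frac{1}{112 - 118}\right)^{2} = \left(24 + \frac{1}{112 - 118}\right)^{2} = \left(24 + \frac{1}{-6}\right)^{2} = \left(24 - \frac{1}{6}\right)^{2} = \left(\frac{143}{6}\right)^{2} = \frac{20449}{36}$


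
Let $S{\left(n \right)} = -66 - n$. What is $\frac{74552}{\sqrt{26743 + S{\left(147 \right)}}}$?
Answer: $\frac{37276 \sqrt{26530}}{13265} \approx 457.71$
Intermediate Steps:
$\frac{74552}{\sqrt{26743 + S{\left(147 \right)}}} = \frac{74552}{\sqrt{26743 - 213}} = \frac{74552}{\sqrt{26530}} = 74552 \frac{\sqrt{26530}}{26530} = \frac{37276 \sqrt{26530}}{13265}$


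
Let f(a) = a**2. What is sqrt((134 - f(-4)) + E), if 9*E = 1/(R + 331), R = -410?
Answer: sqrt(6627863)/237 ≈ 10.863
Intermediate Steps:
E = -1/711 (E = 1/(9*(-410 + 331)) = (1/9)/(-79) = (1/9)*(-1/79) = -1/711 ≈ -0.0014065)
sqrt((134 - f(-4)) + E) = sqrt((134 - 1*(-4)**2) - 1/711) = sqrt((134 - 1*16) - 1/711) = sqrt((134 - 16) - 1/711) = sqrt(118 - 1/711) = sqrt(83897/711) = sqrt(6627863)/237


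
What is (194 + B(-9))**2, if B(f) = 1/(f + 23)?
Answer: 7382089/196 ≈ 37664.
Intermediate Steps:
B(f) = 1/(23 + f)
(194 + B(-9))**2 = (194 + 1/(23 - 9))**2 = (194 + 1/14)**2 = (2717/14)**2 = 7382089/196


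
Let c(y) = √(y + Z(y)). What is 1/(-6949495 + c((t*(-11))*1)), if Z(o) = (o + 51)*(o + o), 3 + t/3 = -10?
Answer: -6949495/48295480342756 - 31*√429/48295480342756 ≈ -1.4391e-7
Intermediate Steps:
t = -39 (t = -9 + 3*(-10) = -9 - 30 = -39)
Z(o) = 2*o*(51 + o) (Z(o) = (51 + o)*(2*o) = 2*o*(51 + o))
c(y) = √(y + 2*y*(51 + y))
1/(-6949495 + c((t*(-11))*1)) = 1/(-6949495 + √((-39*(-11)*1)*(103 + 2*(-39*(-11)*1)))) = 1/(-6949495 + √((429*1)*(103 + 2*(429*1)))) = 1/(-6949495 + √(429*(103 + 2*429))) = 1/(-6949495 + √(429*(103 + 858))) = 1/(-6949495 + √(429*961)) = 1/(-6949495 + √412269) = 1/(-6949495 + 31*√429)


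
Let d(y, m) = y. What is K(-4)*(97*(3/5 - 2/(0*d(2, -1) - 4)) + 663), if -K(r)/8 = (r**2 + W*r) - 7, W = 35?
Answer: 4033228/5 ≈ 8.0665e+5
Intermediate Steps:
K(r) = 56 - 280*r - 8*r**2 (K(r) = -8*((r**2 + 35*r) - 7) = -8*(-7 + r**2 + 35*r) = 56 - 280*r - 8*r**2)
K(-4)*(97*(3/5 - 2/(0*d(2, -1) - 4)) + 663) = (56 - 280*(-4) - 8*(-4)**2)*(97*(3/5 - 2/(0*2 - 4)) + 663) = (56 + 1120 - 8*16)*(97*(3*(1/5) - 2/(0 - 4)) + 663) = (56 + 1120 - 128)*(97*(3/5 - 2/(-4)) + 663) = 1048*(97*(3/5 - 2*(-1/4)) + 663) = 1048*(97*(3/5 + 1/2) + 663) = 1048*(97*(11/10) + 663) = 1048*(1067/10 + 663) = 1048*(7697/10) = 4033228/5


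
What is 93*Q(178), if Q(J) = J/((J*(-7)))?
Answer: -93/7 ≈ -13.286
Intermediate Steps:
Q(J) = -⅐ (Q(J) = J/((-7*J)) = J*(-1/(7*J)) = -⅐)
93*Q(178) = 93*(-⅐) = -93/7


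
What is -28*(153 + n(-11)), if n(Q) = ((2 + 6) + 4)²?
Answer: -8316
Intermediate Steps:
n(Q) = 144 (n(Q) = (8 + 4)² = 12² = 144)
-28*(153 + n(-11)) = -28*(153 + 144) = -28*297 = -8316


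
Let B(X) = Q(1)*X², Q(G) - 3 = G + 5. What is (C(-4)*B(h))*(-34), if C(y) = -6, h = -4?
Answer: 29376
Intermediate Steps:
Q(G) = 8 + G (Q(G) = 3 + (G + 5) = 3 + (5 + G) = 8 + G)
B(X) = 9*X² (B(X) = (8 + 1)*X² = 9*X²)
(C(-4)*B(h))*(-34) = -54*(-4)²*(-34) = -54*16*(-34) = -6*144*(-34) = -864*(-34) = 29376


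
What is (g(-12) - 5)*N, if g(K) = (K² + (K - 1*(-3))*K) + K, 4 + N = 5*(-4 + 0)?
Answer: -5640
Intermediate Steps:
N = -24 (N = -4 + 5*(-4 + 0) = -4 + 5*(-4) = -4 - 20 = -24)
g(K) = K + K² + K*(3 + K) (g(K) = (K² + (K + 3)*K) + K = (K² + (3 + K)*K) + K = (K² + K*(3 + K)) + K = K + K² + K*(3 + K))
(g(-12) - 5)*N = (2*(-12)*(2 - 12) - 5)*(-24) = (2*(-12)*(-10) - 5)*(-24) = (240 - 5)*(-24) = 235*(-24) = -5640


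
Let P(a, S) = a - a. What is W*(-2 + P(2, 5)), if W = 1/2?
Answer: -1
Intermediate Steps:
P(a, S) = 0
W = ½ ≈ 0.50000
W*(-2 + P(2, 5)) = (-2 + 0)/2 = (½)*(-2) = -1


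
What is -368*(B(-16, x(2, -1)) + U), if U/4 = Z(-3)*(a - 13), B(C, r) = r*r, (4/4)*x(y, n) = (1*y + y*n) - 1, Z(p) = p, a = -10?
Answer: -101936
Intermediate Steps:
x(y, n) = -1 + y + n*y (x(y, n) = (1*y + y*n) - 1 = (y + n*y) - 1 = -1 + y + n*y)
B(C, r) = r²
U = 276 (U = 4*(-3*(-10 - 13)) = 4*(-3*(-23)) = 4*69 = 276)
-368*(B(-16, x(2, -1)) + U) = -368*((-1 + 2 - 1*2)² + 276) = -368*((-1 + 2 - 2)² + 276) = -368*((-1)² + 276) = -368*(1 + 276) = -368*277 = -101936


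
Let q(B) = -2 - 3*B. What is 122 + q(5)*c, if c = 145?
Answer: -2343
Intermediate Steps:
122 + q(5)*c = 122 + (-2 - 3*5)*145 = 122 + (-2 - 15)*145 = 122 - 17*145 = 122 - 2465 = -2343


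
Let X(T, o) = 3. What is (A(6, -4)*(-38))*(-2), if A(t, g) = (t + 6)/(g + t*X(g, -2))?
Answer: 456/7 ≈ 65.143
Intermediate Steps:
A(t, g) = (6 + t)/(g + 3*t) (A(t, g) = (t + 6)/(g + t*3) = (6 + t)/(g + 3*t))
(A(6, -4)*(-38))*(-2) = (((6 + 6)/(-4 + 3*6))*(-38))*(-2) = ((12/(-4 + 18))*(-38))*(-2) = ((12/14)*(-38))*(-2) = (((1/14)*12)*(-38))*(-2) = ((6/7)*(-38))*(-2) = -228/7*(-2) = 456/7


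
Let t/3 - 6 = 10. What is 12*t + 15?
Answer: 591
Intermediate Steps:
t = 48 (t = 18 + 3*10 = 18 + 30 = 48)
12*t + 15 = 12*48 + 15 = 576 + 15 = 591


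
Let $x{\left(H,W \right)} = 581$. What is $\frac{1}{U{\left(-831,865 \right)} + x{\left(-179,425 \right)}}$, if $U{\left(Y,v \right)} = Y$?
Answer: $- \frac{1}{250} \approx -0.004$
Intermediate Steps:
$\frac{1}{U{\left(-831,865 \right)} + x{\left(-179,425 \right)}} = \frac{1}{-831 + 581} = \frac{1}{-250} = - \frac{1}{250}$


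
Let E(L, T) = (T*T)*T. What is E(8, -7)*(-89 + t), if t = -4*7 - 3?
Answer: 41160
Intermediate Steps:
E(L, T) = T³ (E(L, T) = T²*T = T³)
t = -31 (t = -28 - 3 = -31)
E(8, -7)*(-89 + t) = (-7)³*(-89 - 31) = -343*(-120) = 41160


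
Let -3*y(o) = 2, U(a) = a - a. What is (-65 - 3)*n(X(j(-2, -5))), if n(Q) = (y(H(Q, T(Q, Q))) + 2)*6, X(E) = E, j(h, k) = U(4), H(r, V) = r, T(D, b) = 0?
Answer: -544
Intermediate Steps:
U(a) = 0
y(o) = -⅔ (y(o) = -⅓*2 = -⅔)
j(h, k) = 0
n(Q) = 8 (n(Q) = (-⅔ + 2)*6 = (4/3)*6 = 8)
(-65 - 3)*n(X(j(-2, -5))) = (-65 - 3)*8 = -68*8 = -544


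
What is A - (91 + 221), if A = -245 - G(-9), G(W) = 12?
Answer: -569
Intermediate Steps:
A = -257 (A = -245 - 1*12 = -245 - 12 = -257)
A - (91 + 221) = -257 - (91 + 221) = -257 - 1*312 = -257 - 312 = -569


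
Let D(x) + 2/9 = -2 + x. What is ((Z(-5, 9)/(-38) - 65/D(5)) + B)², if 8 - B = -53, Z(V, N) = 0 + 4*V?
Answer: 13118884/9025 ≈ 1453.6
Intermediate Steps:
D(x) = -20/9 + x (D(x) = -2/9 + (-2 + x) = -20/9 + x)
Z(V, N) = 4*V
B = 61 (B = 8 - 1*(-53) = 8 + 53 = 61)
((Z(-5, 9)/(-38) - 65/D(5)) + B)² = (((4*(-5))/(-38) - 65/(-20/9 + 5)) + 61)² = ((-20*(-1/38) - 65/25/9) + 61)² = ((10/19 - 65*9/25) + 61)² = ((10/19 - 117/5) + 61)² = (-2173/95 + 61)² = (3622/95)² = 13118884/9025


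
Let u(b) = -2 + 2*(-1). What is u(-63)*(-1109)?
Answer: 4436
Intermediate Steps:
u(b) = -4 (u(b) = -2 - 2 = -4)
u(-63)*(-1109) = -4*(-1109) = 4436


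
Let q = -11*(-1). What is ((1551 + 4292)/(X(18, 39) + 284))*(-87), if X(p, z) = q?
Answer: -508341/295 ≈ -1723.2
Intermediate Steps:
q = 11
X(p, z) = 11
((1551 + 4292)/(X(18, 39) + 284))*(-87) = ((1551 + 4292)/(11 + 284))*(-87) = (5843/295)*(-87) = -508341/295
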